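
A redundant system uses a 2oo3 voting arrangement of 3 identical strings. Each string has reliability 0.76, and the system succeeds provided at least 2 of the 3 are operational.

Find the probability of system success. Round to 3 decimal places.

0.855

R = Σ_{i=2}^{3} C(3,i) p^i (1−p)^{3−i} with p = 0.76
C(3,2)·0.76^2·0.24^1 = 0.41587
C(3,3)·0.76^3·0.24^0 = 0.43898
Sum = 0.855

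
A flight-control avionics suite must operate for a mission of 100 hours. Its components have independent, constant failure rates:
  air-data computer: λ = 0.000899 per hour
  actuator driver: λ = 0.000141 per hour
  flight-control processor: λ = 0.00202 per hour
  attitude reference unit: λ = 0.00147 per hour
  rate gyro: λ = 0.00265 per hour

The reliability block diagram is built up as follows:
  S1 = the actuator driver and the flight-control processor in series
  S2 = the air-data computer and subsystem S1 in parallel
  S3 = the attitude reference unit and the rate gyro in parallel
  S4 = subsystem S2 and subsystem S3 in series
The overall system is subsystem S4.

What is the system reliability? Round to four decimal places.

0.9520

R(air-data computer) = exp(−0.000899 × 100) = 0.914023
R(actuator driver) = exp(−0.000141 × 100) = 0.985999
R(flight-control processor) = exp(−0.00202 × 100) = 0.817095
R(attitude reference unit) = exp(−0.00147 × 100) = 0.863294
R(rate gyro) = exp(−0.00265 × 100) = 0.767206
Series (actuator driver and flight-control processor): 0.985999 × 0.817095 = 0.805655
Parallel (air-data computer and [0.805655]): 1 − (1 − 0.914023)(1 − 0.805655) = 0.983291
Parallel (attitude reference unit and rate gyro): 1 − (1 − 0.863294)(1 − 0.767206) = 0.968176
Series ([0.983291] and [0.968176]): 0.983291 × 0.968176 = 0.9520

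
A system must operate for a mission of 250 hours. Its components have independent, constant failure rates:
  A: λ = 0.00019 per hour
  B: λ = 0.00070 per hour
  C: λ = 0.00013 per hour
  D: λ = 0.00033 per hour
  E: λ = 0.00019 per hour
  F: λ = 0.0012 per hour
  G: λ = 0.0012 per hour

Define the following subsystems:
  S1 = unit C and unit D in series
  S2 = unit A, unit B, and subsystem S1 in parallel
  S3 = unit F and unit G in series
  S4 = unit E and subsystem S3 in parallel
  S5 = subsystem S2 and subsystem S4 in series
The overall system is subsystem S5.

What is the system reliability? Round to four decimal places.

0.9783

R(A) = exp(−0.00019 × 250) = 0.953610
R(B) = exp(−0.00070 × 250) = 0.839457
R(C) = exp(−0.00013 × 250) = 0.968022
R(D) = exp(−0.00033 × 250) = 0.920811
R(E) = exp(−0.00019 × 250) = 0.953610
R(F) = exp(−0.0012 × 250) = 0.740818
R(G) = exp(−0.0012 × 250) = 0.740818
Series (C and D): 0.968022 × 0.920811 = 0.891365
Parallel (A, B, and [0.891365]): 1 − (1 − 0.953610)(1 − 0.839457)(1 − 0.891365) = 0.999191
Series (F and G): 0.740818 × 0.740818 = 0.548811
Parallel (E and [0.548811]): 1 − (1 − 0.953610)(1 − 0.548811) = 0.979069
Series ([0.999191] and [0.979069]): 0.999191 × 0.979069 = 0.9783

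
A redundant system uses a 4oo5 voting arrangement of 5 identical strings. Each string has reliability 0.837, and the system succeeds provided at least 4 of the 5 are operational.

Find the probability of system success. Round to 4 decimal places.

R = Σ_{i=4}^{5} C(5,i) p^i (1−p)^{5−i} with p = 0.837
C(5,4)·0.837^4·0.163^1 = 0.399999
C(5,5)·0.837^5·0.163^0 = 0.410797
Sum = 0.8108

0.8108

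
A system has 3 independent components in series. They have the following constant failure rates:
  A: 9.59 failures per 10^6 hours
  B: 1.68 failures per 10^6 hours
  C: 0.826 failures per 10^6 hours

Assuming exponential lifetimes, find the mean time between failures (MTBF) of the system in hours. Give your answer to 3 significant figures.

Series of exponential components: λ_sys = Σ λ_i
λ_sys = 0.00000959 + 0.00000168 + 0.000000826 = 1.2096e-05 /h
MTBF = 1 / λ_sys = 82700 h

82700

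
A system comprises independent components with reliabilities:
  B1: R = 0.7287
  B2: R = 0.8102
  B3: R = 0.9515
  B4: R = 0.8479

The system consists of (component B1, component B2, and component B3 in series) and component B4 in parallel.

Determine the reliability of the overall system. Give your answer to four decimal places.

0.9333

Series (B1, B2, and B3): 0.728700 × 0.810200 × 0.951500 = 0.561759
Parallel ([0.561759] and B4): 1 − (1 − 0.561759)(1 − 0.847900) = 0.9333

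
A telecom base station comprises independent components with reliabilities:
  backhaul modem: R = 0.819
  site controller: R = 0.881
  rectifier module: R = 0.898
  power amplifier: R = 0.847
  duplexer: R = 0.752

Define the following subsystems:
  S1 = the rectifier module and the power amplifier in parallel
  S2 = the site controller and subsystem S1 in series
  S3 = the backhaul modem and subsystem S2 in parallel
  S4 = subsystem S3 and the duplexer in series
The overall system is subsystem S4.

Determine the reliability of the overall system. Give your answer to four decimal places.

0.7339

Parallel (rectifier module and power amplifier): 1 − (1 − 0.898000)(1 − 0.847000) = 0.984394
Series (site controller and [0.984394]): 0.881000 × 0.984394 = 0.867251
Parallel (backhaul modem and [0.867251]): 1 − (1 − 0.819000)(1 − 0.867251) = 0.975972
Series ([0.975972] and duplexer): 0.975972 × 0.752000 = 0.7339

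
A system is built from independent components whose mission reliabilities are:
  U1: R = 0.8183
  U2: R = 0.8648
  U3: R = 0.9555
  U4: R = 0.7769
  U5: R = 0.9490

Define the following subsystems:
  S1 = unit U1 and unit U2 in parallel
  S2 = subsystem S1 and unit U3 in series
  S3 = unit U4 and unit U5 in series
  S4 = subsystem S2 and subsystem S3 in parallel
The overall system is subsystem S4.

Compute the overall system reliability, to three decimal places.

Parallel (U1 and U2): 1 − (1 − 0.81830)(1 − 0.86480) = 0.97543
Series ([0.97543] and U3): 0.97543 × 0.95550 = 0.93202
Series (U4 and U5): 0.77690 × 0.94900 = 0.73728
Parallel ([0.93202] and [0.73728]): 1 − (1 − 0.93202)(1 − 0.73728) = 0.982

0.982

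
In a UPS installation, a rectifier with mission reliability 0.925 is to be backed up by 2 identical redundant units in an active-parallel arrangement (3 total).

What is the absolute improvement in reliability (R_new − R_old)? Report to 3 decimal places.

R_before = 0.925
R_after = 1 − (1 − 0.925)^3 = 1.000
ΔR = 1.000 − 0.925 = 0.075

0.075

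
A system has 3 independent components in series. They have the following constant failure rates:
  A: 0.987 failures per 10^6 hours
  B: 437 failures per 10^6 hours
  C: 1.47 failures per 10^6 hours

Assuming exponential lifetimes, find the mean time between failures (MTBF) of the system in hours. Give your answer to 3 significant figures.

2280

Series of exponential components: λ_sys = Σ λ_i
λ_sys = 0.000000987 + 0.000437 + 0.00000147 = 4.3946e-04 /h
MTBF = 1 / λ_sys = 2280 h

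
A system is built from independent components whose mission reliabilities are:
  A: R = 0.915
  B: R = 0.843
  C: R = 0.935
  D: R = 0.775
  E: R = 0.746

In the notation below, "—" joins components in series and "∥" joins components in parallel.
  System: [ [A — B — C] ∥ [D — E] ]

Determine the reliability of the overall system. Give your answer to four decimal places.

0.8824

Series (A, B, and C): 0.915000 × 0.843000 × 0.935000 = 0.721208
Series (D and E): 0.775000 × 0.746000 = 0.578150
Parallel ([0.721208] and [0.578150]): 1 − (1 − 0.721208)(1 − 0.578150) = 0.8824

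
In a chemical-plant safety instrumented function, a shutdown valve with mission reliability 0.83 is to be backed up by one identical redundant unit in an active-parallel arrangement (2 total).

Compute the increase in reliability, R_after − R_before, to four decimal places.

0.1411

R_before = 0.83
R_after = 1 − (1 − 0.83)^2 = 0.9711
ΔR = 0.9711 − 0.83 = 0.1411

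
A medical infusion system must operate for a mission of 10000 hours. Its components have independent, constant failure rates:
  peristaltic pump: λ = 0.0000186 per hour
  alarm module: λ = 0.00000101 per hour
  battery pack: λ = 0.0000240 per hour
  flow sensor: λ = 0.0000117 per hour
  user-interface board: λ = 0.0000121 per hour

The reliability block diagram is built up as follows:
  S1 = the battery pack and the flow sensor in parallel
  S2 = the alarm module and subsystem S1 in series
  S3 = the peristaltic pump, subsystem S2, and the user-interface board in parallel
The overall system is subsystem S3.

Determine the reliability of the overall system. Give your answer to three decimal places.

0.999

R(peristaltic pump) = exp(−0.0000186 × 10000) = 0.83027
R(alarm module) = exp(−0.00000101 × 10000) = 0.98995
R(battery pack) = exp(−0.0000240 × 10000) = 0.78663
R(flow sensor) = exp(−0.0000117 × 10000) = 0.88959
R(user-interface board) = exp(−0.0000121 × 10000) = 0.88603
Parallel (battery pack and flow sensor): 1 − (1 − 0.78663)(1 − 0.88959) = 0.97644
Series (alarm module and [0.97644]): 0.98995 × 0.97644 = 0.96663
Parallel (peristaltic pump, [0.96663], and user-interface board): 1 − (1 − 0.83027)(1 − 0.96663)(1 − 0.88603) = 0.999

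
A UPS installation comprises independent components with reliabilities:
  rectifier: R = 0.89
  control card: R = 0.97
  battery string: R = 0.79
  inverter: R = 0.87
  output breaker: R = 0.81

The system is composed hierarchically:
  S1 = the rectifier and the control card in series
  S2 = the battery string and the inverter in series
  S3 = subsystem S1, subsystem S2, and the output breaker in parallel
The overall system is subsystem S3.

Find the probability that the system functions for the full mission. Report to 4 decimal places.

0.9919

Series (rectifier and control card): 0.890000 × 0.970000 = 0.863300
Series (battery string and inverter): 0.790000 × 0.870000 = 0.687300
Parallel ([0.863300], [0.687300], and output breaker): 1 − (1 − 0.863300)(1 − 0.687300)(1 − 0.810000) = 0.9919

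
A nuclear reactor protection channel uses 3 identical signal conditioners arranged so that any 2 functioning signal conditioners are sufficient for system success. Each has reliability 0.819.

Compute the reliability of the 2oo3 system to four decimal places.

0.9136

R = Σ_{i=2}^{3} C(3,i) p^i (1−p)^{3−i} with p = 0.819
C(3,2)·0.819^2·0.181^1 = 0.364223
C(3,3)·0.819^3·0.181^0 = 0.549353
Sum = 0.9136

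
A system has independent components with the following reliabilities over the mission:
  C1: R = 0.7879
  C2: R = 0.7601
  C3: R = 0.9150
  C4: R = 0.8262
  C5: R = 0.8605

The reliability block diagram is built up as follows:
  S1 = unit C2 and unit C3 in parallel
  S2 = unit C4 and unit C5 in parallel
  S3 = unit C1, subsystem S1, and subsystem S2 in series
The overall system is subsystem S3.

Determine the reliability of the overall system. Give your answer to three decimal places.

Parallel (C2 and C3): 1 − (1 − 0.76010)(1 − 0.91500) = 0.97961
Parallel (C4 and C5): 1 − (1 − 0.82620)(1 − 0.86050) = 0.97575
Series (C1, [0.97961], and [0.97575]): 0.78790 × 0.97961 × 0.97575 = 0.753

0.753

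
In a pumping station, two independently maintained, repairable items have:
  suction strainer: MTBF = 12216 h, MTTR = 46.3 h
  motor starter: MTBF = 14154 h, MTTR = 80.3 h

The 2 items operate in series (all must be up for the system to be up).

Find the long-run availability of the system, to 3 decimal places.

A(suction strainer) = MTBF/(MTBF+MTTR) = 12216/(12216+46.3) = 0.996224
A(motor starter) = MTBF/(MTBF+MTTR) = 14154/(14154+80.3) = 0.994359
Series availability: 0.996224 × 0.994359 = 0.991

0.991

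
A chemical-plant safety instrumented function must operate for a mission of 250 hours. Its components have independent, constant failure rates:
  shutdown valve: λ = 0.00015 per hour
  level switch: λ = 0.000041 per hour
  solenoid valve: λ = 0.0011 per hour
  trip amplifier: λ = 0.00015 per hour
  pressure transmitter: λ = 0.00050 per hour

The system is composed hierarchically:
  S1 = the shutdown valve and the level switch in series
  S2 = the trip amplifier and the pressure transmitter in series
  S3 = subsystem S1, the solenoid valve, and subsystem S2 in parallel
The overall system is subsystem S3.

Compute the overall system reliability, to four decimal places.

R(shutdown valve) = exp(−0.00015 × 250) = 0.963194
R(level switch) = exp(−0.000041 × 250) = 0.989802
R(solenoid valve) = exp(−0.0011 × 250) = 0.759572
R(trip amplifier) = exp(−0.00015 × 250) = 0.963194
R(pressure transmitter) = exp(−0.00050 × 250) = 0.882497
Series (shutdown valve and level switch): 0.963194 × 0.989802 = 0.953371
Series (trip amplifier and pressure transmitter): 0.963194 × 0.882497 = 0.850016
Parallel ([0.953371], solenoid valve, and [0.850016]): 1 − (1 − 0.953371)(1 − 0.759572)(1 − 0.850016) = 0.9983

0.9983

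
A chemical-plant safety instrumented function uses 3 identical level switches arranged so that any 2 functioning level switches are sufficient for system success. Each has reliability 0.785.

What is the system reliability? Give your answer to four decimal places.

R = Σ_{i=2}^{3} C(3,i) p^i (1−p)^{3−i} with p = 0.785
C(3,2)·0.785^2·0.215^1 = 0.397465
C(3,3)·0.785^3·0.215^0 = 0.483737
Sum = 0.8812

0.8812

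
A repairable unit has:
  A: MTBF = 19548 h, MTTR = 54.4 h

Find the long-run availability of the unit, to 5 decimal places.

0.99722

A(A) = MTBF/(MTBF+MTTR) = 19548/(19548+54.4) = 0.99722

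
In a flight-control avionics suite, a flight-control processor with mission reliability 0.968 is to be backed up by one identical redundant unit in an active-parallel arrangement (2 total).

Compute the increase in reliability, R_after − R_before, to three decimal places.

R_before = 0.968
R_after = 1 − (1 − 0.968)^2 = 0.999
ΔR = 0.999 − 0.968 = 0.031

0.031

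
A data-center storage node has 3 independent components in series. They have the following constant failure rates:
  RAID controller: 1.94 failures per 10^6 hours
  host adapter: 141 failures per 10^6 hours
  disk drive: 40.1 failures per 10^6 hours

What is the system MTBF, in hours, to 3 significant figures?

Series of exponential components: λ_sys = Σ λ_i
λ_sys = 0.00000194 + 0.000141 + 0.0000401 = 1.8304e-04 /h
MTBF = 1 / λ_sys = 5460 h

5460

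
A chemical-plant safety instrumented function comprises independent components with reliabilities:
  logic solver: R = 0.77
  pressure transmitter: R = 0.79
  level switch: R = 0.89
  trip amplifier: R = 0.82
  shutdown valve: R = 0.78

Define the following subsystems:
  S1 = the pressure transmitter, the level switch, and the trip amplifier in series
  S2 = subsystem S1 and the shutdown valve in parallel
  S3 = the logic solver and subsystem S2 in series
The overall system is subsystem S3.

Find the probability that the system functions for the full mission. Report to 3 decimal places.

0.698

Series (pressure transmitter, level switch, and trip amplifier): 0.79000 × 0.89000 × 0.82000 = 0.57654
Parallel ([0.57654] and shutdown valve): 1 − (1 − 0.57654)(1 − 0.78000) = 0.90684
Series (logic solver and [0.90684]): 0.77000 × 0.90684 = 0.698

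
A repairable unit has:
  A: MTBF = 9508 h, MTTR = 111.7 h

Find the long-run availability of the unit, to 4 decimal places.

A(A) = MTBF/(MTBF+MTTR) = 9508/(9508+111.7) = 0.9884

0.9884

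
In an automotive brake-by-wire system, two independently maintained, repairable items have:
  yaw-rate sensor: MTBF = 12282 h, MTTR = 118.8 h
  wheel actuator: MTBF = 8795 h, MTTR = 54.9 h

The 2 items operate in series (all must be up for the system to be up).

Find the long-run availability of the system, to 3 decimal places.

A(yaw-rate sensor) = MTBF/(MTBF+MTTR) = 12282/(12282+118.8) = 0.990420
A(wheel actuator) = MTBF/(MTBF+MTTR) = 8795/(8795+54.9) = 0.993797
Series availability: 0.990420 × 0.993797 = 0.984

0.984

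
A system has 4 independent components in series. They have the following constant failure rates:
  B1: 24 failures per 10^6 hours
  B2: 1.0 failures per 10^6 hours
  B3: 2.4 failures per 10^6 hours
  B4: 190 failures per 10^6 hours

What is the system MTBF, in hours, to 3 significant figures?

4600

Series of exponential components: λ_sys = Σ λ_i
λ_sys = 0.000024 + 0.0000010 + 0.0000024 + 0.00019 = 2.1740e-04 /h
MTBF = 1 / λ_sys = 4600 h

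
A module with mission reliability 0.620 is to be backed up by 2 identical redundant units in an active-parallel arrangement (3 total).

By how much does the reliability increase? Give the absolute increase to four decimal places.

R_before = 0.620
R_after = 1 − (1 − 0.620)^3 = 0.9451
ΔR = 0.9451 − 0.620 = 0.3251

0.3251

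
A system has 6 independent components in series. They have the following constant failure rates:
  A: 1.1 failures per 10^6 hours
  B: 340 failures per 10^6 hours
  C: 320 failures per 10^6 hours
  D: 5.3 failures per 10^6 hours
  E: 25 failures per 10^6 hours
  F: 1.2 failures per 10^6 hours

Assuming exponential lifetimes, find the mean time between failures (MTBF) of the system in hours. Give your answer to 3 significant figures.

Series of exponential components: λ_sys = Σ λ_i
λ_sys = 0.0000011 + 0.00034 + 0.00032 + 0.0000053 + 0.000025 + 0.0000012 = 6.9260e-04 /h
MTBF = 1 / λ_sys = 1440 h

1440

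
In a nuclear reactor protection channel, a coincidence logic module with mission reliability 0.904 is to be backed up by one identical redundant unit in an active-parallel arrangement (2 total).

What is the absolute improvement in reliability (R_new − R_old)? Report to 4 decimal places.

0.0868

R_before = 0.904
R_after = 1 − (1 − 0.904)^2 = 0.9908
ΔR = 0.9908 − 0.904 = 0.0868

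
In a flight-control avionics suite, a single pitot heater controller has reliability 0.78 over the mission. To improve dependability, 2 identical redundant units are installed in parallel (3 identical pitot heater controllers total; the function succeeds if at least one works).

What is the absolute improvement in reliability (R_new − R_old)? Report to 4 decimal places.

R_before = 0.78
R_after = 1 − (1 − 0.78)^3 = 0.9894
ΔR = 0.9894 − 0.78 = 0.2094

0.2094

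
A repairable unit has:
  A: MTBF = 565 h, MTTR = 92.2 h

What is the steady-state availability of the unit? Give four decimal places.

A(A) = MTBF/(MTBF+MTTR) = 565/(565+92.2) = 0.8597

0.8597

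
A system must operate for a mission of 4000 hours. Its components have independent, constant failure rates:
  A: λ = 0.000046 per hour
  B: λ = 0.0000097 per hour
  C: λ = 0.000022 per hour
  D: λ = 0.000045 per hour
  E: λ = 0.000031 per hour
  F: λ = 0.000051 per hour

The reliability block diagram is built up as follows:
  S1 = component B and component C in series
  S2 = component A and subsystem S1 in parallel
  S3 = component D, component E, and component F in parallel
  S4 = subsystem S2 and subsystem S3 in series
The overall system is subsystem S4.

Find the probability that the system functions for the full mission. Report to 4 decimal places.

0.9765

R(A) = exp(−0.000046 × 4000) = 0.831936
R(B) = exp(−0.0000097 × 4000) = 0.961943
R(C) = exp(−0.000022 × 4000) = 0.915761
R(D) = exp(−0.000045 × 4000) = 0.835270
R(E) = exp(−0.000031 × 4000) = 0.883380
R(F) = exp(−0.000051 × 4000) = 0.815462
Series (B and C): 0.961943 × 0.915761 = 0.880910
Parallel (A and [0.880910]): 1 − (1 − 0.831936)(1 − 0.880910) = 0.979985
Parallel (D, E, and F): 1 − (1 − 0.835270)(1 − 0.883380)(1 − 0.815462) = 0.996455
Series ([0.979985] and [0.996455]): 0.979985 × 0.996455 = 0.9765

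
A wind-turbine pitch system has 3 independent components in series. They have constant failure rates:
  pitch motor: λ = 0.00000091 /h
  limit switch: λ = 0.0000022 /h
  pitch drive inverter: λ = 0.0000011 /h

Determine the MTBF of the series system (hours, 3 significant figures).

Series of exponential components: λ_sys = Σ λ_i
λ_sys = 0.00000091 + 0.0000022 + 0.0000011 = 4.2100e-06 /h
MTBF = 1 / λ_sys = 238000 h

238000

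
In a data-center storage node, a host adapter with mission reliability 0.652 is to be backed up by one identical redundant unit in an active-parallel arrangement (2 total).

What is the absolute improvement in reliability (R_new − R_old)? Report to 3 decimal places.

0.227

R_before = 0.652
R_after = 1 − (1 − 0.652)^2 = 0.879
ΔR = 0.879 − 0.652 = 0.227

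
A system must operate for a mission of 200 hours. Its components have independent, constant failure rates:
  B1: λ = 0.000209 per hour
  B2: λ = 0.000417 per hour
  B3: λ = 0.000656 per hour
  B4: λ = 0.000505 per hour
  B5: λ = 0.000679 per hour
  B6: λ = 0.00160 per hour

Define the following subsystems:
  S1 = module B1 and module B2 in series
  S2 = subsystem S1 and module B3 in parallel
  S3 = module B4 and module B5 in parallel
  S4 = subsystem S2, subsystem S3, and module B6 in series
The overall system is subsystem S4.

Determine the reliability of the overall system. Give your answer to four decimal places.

0.7069

R(B1) = exp(−0.000209 × 200) = 0.959062
R(B2) = exp(−0.000417 × 200) = 0.919983
R(B3) = exp(−0.000656 × 200) = 0.877042
R(B4) = exp(−0.000505 × 200) = 0.903933
R(B5) = exp(−0.000679 × 200) = 0.873017
R(B6) = exp(−0.00160 × 200) = 0.726149
Series (B1 and B2): 0.959062 × 0.919983 = 0.882321
Parallel ([0.882321] and B3): 1 − (1 − 0.882321)(1 − 0.877042) = 0.985530
Parallel (B4 and B5): 1 − (1 − 0.903933)(1 − 0.873017) = 0.987801
Series ([0.985530], [0.987801], and B6): 0.985530 × 0.987801 × 0.726149 = 0.7069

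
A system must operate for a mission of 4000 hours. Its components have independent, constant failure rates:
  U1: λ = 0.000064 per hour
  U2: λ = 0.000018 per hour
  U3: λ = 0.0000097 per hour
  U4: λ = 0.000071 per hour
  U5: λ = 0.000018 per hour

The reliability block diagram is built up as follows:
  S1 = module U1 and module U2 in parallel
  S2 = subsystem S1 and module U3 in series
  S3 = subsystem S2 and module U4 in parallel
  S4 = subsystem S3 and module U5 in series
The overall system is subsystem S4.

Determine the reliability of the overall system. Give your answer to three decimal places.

0.918

R(U1) = exp(−0.000064 × 4000) = 0.77414
R(U2) = exp(−0.000018 × 4000) = 0.93053
R(U3) = exp(−0.0000097 × 4000) = 0.96194
R(U4) = exp(−0.000071 × 4000) = 0.75277
R(U5) = exp(−0.000018 × 4000) = 0.93053
Parallel (U1 and U2): 1 − (1 − 0.77414)(1 − 0.93053) = 0.98431
Series ([0.98431] and U3): 0.98431 × 0.96194 = 0.94685
Parallel ([0.94685] and U4): 1 − (1 − 0.94685)(1 − 0.75277) = 0.98686
Series ([0.98686] and U5): 0.98686 × 0.93053 = 0.918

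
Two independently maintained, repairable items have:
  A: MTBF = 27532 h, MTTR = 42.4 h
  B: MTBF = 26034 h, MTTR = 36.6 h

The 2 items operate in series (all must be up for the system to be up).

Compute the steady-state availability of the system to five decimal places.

0.99706

A(A) = MTBF/(MTBF+MTTR) = 27532/(27532+42.4) = 0.998462
A(B) = MTBF/(MTBF+MTTR) = 26034/(26034+36.6) = 0.998596
Series availability: 0.998462 × 0.998596 = 0.99706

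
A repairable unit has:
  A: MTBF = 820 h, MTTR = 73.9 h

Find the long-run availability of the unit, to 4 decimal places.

0.9173

A(A) = MTBF/(MTBF+MTTR) = 820/(820+73.9) = 0.9173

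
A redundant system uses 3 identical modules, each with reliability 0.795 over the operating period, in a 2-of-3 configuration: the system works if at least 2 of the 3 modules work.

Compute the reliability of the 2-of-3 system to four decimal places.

0.8912

R = Σ_{i=2}^{3} C(3,i) p^i (1−p)^{3−i} with p = 0.795
C(3,2)·0.795^2·0.205^1 = 0.388695
C(3,3)·0.795^3·0.205^0 = 0.502460
Sum = 0.8912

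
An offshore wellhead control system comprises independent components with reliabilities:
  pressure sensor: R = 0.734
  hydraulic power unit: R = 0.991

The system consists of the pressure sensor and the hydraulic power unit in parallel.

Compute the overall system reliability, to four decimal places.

0.9976

Parallel (pressure sensor and hydraulic power unit): 1 − (1 − 0.734000)(1 − 0.991000) = 0.9976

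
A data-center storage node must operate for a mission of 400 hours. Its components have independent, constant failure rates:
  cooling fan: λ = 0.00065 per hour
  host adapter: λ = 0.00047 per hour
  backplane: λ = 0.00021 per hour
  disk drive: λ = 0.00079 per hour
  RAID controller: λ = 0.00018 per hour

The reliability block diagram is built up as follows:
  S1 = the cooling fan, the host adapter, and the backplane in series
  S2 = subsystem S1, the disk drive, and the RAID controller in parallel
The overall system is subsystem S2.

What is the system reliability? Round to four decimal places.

0.9922

R(cooling fan) = exp(−0.00065 × 400) = 0.771052
R(host adapter) = exp(−0.00047 × 400) = 0.828615
R(backplane) = exp(−0.00021 × 400) = 0.919431
R(disk drive) = exp(−0.00079 × 400) = 0.729059
R(RAID controller) = exp(−0.00018 × 400) = 0.930531
Series (cooling fan, host adapter, and backplane): 0.771052 × 0.828615 × 0.919431 = 0.587429
Parallel ([0.587429], disk drive, and RAID controller): 1 − (1 − 0.587429)(1 − 0.729059)(1 − 0.930531) = 0.9922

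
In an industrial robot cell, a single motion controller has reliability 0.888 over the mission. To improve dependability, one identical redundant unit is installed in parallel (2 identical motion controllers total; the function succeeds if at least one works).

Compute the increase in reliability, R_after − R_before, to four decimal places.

0.0995

R_before = 0.888
R_after = 1 − (1 − 0.888)^2 = 0.9875
ΔR = 0.9875 − 0.888 = 0.0995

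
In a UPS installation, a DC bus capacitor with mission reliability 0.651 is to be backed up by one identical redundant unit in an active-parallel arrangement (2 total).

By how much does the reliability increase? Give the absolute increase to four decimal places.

R_before = 0.651
R_after = 1 − (1 − 0.651)^2 = 0.8782
ΔR = 0.8782 − 0.651 = 0.2272

0.2272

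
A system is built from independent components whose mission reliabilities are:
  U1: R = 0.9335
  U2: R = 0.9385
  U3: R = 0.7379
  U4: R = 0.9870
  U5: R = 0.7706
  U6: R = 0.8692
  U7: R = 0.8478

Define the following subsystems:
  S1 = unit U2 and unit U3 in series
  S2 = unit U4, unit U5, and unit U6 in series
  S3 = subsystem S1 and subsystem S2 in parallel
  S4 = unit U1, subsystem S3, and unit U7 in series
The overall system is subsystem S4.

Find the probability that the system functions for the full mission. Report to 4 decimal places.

0.7090

Series (U2 and U3): 0.938500 × 0.737900 = 0.692519
Series (U4, U5, and U6): 0.987000 × 0.770600 × 0.869200 = 0.661098
Parallel ([0.692519] and [0.661098]): 1 − (1 − 0.692519)(1 − 0.661098) = 0.895794
Series (U1, [0.895794], and U7): 0.933500 × 0.895794 × 0.847800 = 0.7090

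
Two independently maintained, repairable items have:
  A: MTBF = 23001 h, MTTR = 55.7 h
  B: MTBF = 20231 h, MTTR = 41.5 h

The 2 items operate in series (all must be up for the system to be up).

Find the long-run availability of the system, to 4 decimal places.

0.9955

A(A) = MTBF/(MTBF+MTTR) = 23001/(23001+55.7) = 0.997584
A(B) = MTBF/(MTBF+MTTR) = 20231/(20231+41.5) = 0.997953
Series availability: 0.997584 × 0.997953 = 0.9955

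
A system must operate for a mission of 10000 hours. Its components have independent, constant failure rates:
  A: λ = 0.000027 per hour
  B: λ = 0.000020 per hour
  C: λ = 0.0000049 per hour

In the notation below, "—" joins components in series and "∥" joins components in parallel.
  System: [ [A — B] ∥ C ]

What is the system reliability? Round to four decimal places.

0.9821

R(A) = exp(−0.000027 × 10000) = 0.763379
R(B) = exp(−0.000020 × 10000) = 0.818731
R(C) = exp(−0.0000049 × 10000) = 0.952181
Series (A and B): 0.763379 × 0.818731 = 0.625002
Parallel ([0.625002] and C): 1 − (1 − 0.625002)(1 − 0.952181) = 0.9821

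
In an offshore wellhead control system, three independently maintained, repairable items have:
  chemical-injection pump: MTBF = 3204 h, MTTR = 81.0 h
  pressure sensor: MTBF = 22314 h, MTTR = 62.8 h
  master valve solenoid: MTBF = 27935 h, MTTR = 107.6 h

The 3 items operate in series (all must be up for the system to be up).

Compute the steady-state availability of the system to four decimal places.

A(chemical-injection pump) = MTBF/(MTBF+MTTR) = 3204/(3204+81.0) = 0.975342
A(pressure sensor) = MTBF/(MTBF+MTTR) = 22314/(22314+62.8) = 0.997194
A(master valve solenoid) = MTBF/(MTBF+MTTR) = 27935/(27935+107.6) = 0.996163
Series availability: 0.975342 × 0.997194 × 0.996163 = 0.9689

0.9689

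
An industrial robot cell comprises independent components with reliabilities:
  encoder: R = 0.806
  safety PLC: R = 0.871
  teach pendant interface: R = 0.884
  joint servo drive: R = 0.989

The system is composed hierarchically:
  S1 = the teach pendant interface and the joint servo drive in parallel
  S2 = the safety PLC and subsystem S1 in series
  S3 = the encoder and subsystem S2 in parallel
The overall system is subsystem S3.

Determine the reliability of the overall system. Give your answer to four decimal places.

0.9748

Parallel (teach pendant interface and joint servo drive): 1 − (1 − 0.884000)(1 − 0.989000) = 0.998724
Series (safety PLC and [0.998724]): 0.871000 × 0.998724 = 0.869889
Parallel (encoder and [0.869889]): 1 − (1 − 0.806000)(1 − 0.869889) = 0.9748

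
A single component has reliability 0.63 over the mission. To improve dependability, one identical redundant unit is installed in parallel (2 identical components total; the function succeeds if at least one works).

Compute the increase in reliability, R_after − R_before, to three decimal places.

0.233

R_before = 0.63
R_after = 1 − (1 − 0.63)^2 = 0.863
ΔR = 0.863 − 0.63 = 0.233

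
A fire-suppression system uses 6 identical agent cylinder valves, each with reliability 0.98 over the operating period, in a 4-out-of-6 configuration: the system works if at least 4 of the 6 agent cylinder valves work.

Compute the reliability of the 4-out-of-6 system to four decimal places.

R = Σ_{i=4}^{6} C(6,i) p^i (1−p)^{6−i} with p = 0.98
C(6,4)·0.98^4·0.02^2 = 0.005534
C(6,5)·0.98^5·0.02^1 = 0.108470
C(6,6)·0.98^6·0.02^0 = 0.885842
Sum = 0.9998

0.9998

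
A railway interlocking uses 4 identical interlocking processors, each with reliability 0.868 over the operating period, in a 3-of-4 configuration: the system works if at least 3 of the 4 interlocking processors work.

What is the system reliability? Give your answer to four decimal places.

0.9129

R = Σ_{i=3}^{4} C(4,i) p^i (1−p)^{4−i} with p = 0.868
C(4,3)·0.868^3·0.132^1 = 0.345297
C(4,4)·0.868^4·0.132^0 = 0.567648
Sum = 0.9129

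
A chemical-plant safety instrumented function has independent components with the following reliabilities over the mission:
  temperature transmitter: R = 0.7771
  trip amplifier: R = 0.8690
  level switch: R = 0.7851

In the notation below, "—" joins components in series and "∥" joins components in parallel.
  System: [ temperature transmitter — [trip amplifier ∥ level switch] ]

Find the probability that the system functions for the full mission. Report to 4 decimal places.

Parallel (trip amplifier and level switch): 1 − (1 − 0.869000)(1 − 0.785100) = 0.971848
Series (temperature transmitter and [0.971848]): 0.777100 × 0.971848 = 0.7552

0.7552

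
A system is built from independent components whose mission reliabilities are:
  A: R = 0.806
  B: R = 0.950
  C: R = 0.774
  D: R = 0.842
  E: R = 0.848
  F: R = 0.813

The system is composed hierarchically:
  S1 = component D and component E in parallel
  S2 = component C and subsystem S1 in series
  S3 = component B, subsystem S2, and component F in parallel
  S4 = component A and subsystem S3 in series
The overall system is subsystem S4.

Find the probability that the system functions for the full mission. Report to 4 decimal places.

0.8042

Parallel (D and E): 1 − (1 − 0.842000)(1 − 0.848000) = 0.975984
Series (C and [0.975984]): 0.774000 × 0.975984 = 0.755412
Parallel (B, [0.755412], and F): 1 − (1 − 0.950000)(1 − 0.755412)(1 − 0.813000) = 0.997713
Series (A and [0.997713]): 0.806000 × 0.997713 = 0.8042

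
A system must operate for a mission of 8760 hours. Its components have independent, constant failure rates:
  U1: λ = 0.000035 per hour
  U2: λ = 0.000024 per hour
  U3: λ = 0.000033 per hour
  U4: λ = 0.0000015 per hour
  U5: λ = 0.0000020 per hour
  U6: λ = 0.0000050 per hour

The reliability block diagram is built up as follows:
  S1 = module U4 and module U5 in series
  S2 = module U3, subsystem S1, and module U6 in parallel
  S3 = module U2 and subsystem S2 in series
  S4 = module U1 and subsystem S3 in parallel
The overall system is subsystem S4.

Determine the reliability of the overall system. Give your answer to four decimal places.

0.9499

R(U1) = exp(−0.000035 × 8760) = 0.735945
R(U2) = exp(−0.000024 × 8760) = 0.810390
R(U3) = exp(−0.000033 × 8760) = 0.748952
R(U4) = exp(−0.0000015 × 8760) = 0.986946
R(U5) = exp(−0.0000020 × 8760) = 0.982633
R(U6) = exp(−0.0000050 × 8760) = 0.957145
Series (U4 and U5): 0.986946 × 0.982633 = 0.969806
Parallel (U3, [0.969806], and U6): 1 − (1 − 0.748952)(1 − 0.969806)(1 − 0.957145) = 0.999675
Series (U2 and [0.999675]): 0.810390 × 0.999675 = 0.810127
Parallel (U1 and [0.810127]): 1 − (1 − 0.735945)(1 − 0.810127) = 0.9499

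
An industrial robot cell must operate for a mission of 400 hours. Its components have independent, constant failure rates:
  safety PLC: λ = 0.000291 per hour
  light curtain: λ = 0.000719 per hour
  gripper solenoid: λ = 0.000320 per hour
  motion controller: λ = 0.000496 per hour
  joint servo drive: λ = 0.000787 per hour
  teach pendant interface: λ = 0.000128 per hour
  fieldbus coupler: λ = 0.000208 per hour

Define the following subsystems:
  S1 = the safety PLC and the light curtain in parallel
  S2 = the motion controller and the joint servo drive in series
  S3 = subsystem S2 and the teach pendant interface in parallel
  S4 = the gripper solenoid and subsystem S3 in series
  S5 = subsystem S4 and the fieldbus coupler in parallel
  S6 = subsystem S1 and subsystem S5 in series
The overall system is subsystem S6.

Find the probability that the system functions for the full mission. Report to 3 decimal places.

0.962

R(safety PLC) = exp(−0.000291 × 400) = 0.89012
R(light curtain) = exp(−0.000719 × 400) = 0.75006
R(gripper solenoid) = exp(−0.000320 × 400) = 0.87985
R(motion controller) = exp(−0.000496 × 400) = 0.82004
R(joint servo drive) = exp(−0.000787 × 400) = 0.72993
R(teach pendant interface) = exp(−0.000128 × 400) = 0.95009
R(fieldbus coupler) = exp(−0.000208 × 400) = 0.92017
Parallel (safety PLC and light curtain): 1 − (1 − 0.89012)(1 − 0.75006) = 0.97254
Series (motion controller and joint servo drive): 0.82004 × 0.72993 = 0.59857
Parallel ([0.59857] and teach pendant interface): 1 − (1 − 0.59857)(1 − 0.95009) = 0.97996
Series (gripper solenoid and [0.97996]): 0.87985 × 0.97996 = 0.86222
Parallel ([0.86222] and fieldbus coupler): 1 − (1 − 0.86222)(1 − 0.92017) = 0.98900
Series ([0.97254] and [0.98900]): 0.97254 × 0.98900 = 0.962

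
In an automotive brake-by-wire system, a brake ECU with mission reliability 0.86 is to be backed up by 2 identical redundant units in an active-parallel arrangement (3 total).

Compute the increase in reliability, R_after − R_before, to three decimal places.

0.137

R_before = 0.86
R_after = 1 − (1 − 0.86)^3 = 0.997
ΔR = 0.997 − 0.86 = 0.137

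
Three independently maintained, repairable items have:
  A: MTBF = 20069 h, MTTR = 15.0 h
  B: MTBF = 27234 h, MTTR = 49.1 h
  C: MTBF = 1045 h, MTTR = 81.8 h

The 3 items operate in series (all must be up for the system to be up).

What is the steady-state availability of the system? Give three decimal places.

A(A) = MTBF/(MTBF+MTTR) = 20069/(20069+15.0) = 0.999253
A(B) = MTBF/(MTBF+MTTR) = 27234/(27234+49.1) = 0.998200
A(C) = MTBF/(MTBF+MTTR) = 1045/(1045+81.8) = 0.927405
Series availability: 0.999253 × 0.998200 × 0.927405 = 0.925

0.925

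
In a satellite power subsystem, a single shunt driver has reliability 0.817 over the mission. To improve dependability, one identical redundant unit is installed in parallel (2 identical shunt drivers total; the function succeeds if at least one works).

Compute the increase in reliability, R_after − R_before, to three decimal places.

0.150

R_before = 0.817
R_after = 1 − (1 − 0.817)^2 = 0.967
ΔR = 0.967 − 0.817 = 0.150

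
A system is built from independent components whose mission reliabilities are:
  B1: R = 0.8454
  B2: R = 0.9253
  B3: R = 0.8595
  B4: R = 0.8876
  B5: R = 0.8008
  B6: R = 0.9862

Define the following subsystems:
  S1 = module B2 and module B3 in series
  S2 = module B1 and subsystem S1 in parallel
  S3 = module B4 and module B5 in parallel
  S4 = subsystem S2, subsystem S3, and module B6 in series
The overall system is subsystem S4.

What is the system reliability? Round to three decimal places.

0.934

Series (B2 and B3): 0.92530 × 0.85950 = 0.79530
Parallel (B1 and [0.79530]): 1 − (1 − 0.84540)(1 − 0.79530) = 0.96835
Parallel (B4 and B5): 1 − (1 − 0.88760)(1 − 0.80080) = 0.97761
Series ([0.96835], [0.97761], and B6): 0.96835 × 0.97761 × 0.98620 = 0.934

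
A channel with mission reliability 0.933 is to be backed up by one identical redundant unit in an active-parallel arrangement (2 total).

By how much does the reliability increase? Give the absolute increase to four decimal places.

R_before = 0.933
R_after = 1 − (1 − 0.933)^2 = 0.9955
ΔR = 0.9955 − 0.933 = 0.0625

0.0625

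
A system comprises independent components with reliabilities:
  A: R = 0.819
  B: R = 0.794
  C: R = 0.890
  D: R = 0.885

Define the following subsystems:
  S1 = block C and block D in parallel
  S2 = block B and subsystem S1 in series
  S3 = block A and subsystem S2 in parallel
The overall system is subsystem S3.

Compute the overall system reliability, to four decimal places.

Parallel (C and D): 1 − (1 − 0.890000)(1 − 0.885000) = 0.987350
Series (B and [0.987350]): 0.794000 × 0.987350 = 0.783956
Parallel (A and [0.783956]): 1 − (1 − 0.819000)(1 − 0.783956) = 0.9609

0.9609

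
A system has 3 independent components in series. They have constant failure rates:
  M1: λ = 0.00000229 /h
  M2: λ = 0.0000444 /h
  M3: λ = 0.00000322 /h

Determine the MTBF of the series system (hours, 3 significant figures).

Series of exponential components: λ_sys = Σ λ_i
λ_sys = 0.00000229 + 0.0000444 + 0.00000322 = 4.9910e-05 /h
MTBF = 1 / λ_sys = 20000 h

20000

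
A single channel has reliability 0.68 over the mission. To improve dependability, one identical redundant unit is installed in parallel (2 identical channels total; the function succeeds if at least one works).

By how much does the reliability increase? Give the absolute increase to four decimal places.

0.2176

R_before = 0.68
R_after = 1 − (1 − 0.68)^2 = 0.8976
ΔR = 0.8976 − 0.68 = 0.2176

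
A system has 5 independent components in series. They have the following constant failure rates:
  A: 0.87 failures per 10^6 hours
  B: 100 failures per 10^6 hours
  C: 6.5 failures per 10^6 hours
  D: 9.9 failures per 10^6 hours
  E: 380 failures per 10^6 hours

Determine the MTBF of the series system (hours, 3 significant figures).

2010

Series of exponential components: λ_sys = Σ λ_i
λ_sys = 0.00000087 + 0.00010 + 0.0000065 + 0.0000099 + 0.00038 = 4.9727e-04 /h
MTBF = 1 / λ_sys = 2010 h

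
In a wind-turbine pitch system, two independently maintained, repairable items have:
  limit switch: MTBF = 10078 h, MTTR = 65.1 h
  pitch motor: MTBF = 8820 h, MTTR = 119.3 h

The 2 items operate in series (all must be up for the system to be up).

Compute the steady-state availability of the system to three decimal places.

A(limit switch) = MTBF/(MTBF+MTTR) = 10078/(10078+65.1) = 0.993582
A(pitch motor) = MTBF/(MTBF+MTTR) = 8820/(8820+119.3) = 0.986654
Series availability: 0.993582 × 0.986654 = 0.980

0.980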